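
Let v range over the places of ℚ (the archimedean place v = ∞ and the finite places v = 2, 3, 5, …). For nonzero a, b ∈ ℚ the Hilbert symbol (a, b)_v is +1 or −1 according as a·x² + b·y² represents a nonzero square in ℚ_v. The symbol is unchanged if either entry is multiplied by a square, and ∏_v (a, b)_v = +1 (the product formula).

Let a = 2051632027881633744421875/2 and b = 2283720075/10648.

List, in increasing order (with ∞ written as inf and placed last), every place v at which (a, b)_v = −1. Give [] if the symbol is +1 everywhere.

Mod squares: a ≡ 6, b ≡ 34034. Check v ∈ {∞, 2, 3, 5, 7, 11, 13, 17}.
v=13: a=13^2·(≡11), b=13^1·(≡7) mod 13; (11|13)=-1, (7|13)=-1; (−1)^{2·1·6}·(-1)^1·(-1)^2 = -1.
v=∞: 6 > 0 and 34034 > 0  ⇒  (a,b)_∞ = +1.
v=5: a=5^6·(≡4), b=5^2·(≡1) mod 5; (4|5)=+1, (1|5)=+1; (−1)^{6·2·2}·(+1)^2·(+1)^6 = +1.
v=3: a=3^7·(≡2), b=3^10·(≡2) mod 3; (2|3)=-1, (2|3)=-1; (−1)^{7·10·1}·(-1)^10·(-1)^7 = -1.
v=17: a=17^4·(≡5), b=17^1·(≡13) mod 17; (5|17)=-1, (13|17)=+1; (−1)^{4·1·8}·(-1)^1·(+1)^4 = -1.
v=2: v_2(a)=-1, v_2(b)=-3; units ≡ 3, 1 (mod 8); ε·ε+αω+βω = 1·0+-1·0+-3·1 ≡ 1  ⇒  (a,b)_2 = -1.
v=7: a=7^4·(≡6), b=7^1·(≡1) mod 7; (6|7)=-1, (1|7)=+1; (−1)^{4·1·3}·(-1)^1·(+1)^4 = -1.
v=11: a=11^6·(≡10), b=11^-3·(≡4) mod 11; (10|11)=-1, (4|11)=+1; (−1)^{6·-3·5}·(-1)^-3·(+1)^6 = -1.
|Ram(6, 34034)| = 6, even; anisotropic at {2, 3, 7, 11, 13, 17}.

[2, 3, 7, 11, 13, 17]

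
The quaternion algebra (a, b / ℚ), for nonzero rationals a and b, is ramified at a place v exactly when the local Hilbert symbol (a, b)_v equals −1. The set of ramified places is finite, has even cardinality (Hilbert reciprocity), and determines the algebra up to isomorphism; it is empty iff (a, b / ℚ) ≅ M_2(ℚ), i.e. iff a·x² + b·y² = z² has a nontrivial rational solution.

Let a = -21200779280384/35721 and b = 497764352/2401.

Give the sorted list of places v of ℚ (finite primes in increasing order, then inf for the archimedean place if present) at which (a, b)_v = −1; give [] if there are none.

Mod squares: a ≡ -11, b ≡ 2. Check v ∈ {∞, 2, 3, 7, 11, 17, 29}.
v=∞: -11 < 0 and 2 > 0  ⇒  (a,b)_∞ = +1.
v=3: a=3^-6·(≡1), b=3^0·(≡2) mod 3; (1|3)=+1, (2|3)=-1; (−1)^{-6·0·1}·(+1)^0·(-1)^-6 = +1.
v=11: a=11^3·(≡2), b=11^0·(≡10) mod 11; (2|11)=-1, (10|11)=-1; (−1)^{3·0·5}·(-1)^0·(-1)^3 = -1.
v=7: a=7^-2·(≡3), b=7^-4·(≡1) mod 7; (3|7)=-1, (1|7)=+1; (−1)^{-2·-4·3}·(-1)^-4·(+1)^-2 = +1.
v=2: v_2(a)=16, v_2(b)=11; units ≡ 5, 1 (mod 8); ε·ε+αω+βω = 0·0+16·0+11·1 ≡ 1  ⇒  (a,b)_2 = -1.
v=17: a=17^2·(≡7), b=17^2·(≡16) mod 17; (7|17)=-1, (16|17)=+1; (−1)^{2·2·8}·(-1)^2·(+1)^2 = +1.
v=29: a=29^2·(≡19), b=29^2·(≡3) mod 29; (19|29)=-1, (3|29)=-1; (−1)^{2·2·14}·(-1)^2·(-1)^2 = +1.
Ram(-11, 2) = {2, 11}; no ℚ_2-point on the conic.

[2, 11]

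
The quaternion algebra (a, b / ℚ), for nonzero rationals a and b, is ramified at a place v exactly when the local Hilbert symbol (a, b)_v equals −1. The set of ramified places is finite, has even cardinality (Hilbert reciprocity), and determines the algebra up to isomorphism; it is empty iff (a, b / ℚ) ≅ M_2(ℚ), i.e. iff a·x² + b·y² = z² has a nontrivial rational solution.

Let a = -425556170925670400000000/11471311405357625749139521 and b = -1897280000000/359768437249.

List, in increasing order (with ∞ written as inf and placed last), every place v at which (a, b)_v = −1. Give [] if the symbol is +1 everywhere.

[11, inf]

Mod squares: a ≡ -11, b ≡ -5. Check v ∈ {∞, 2, 5, 7, 11, 13, 29, 37, 43}.
v=11: a=11^1·(≡7), b=11^2·(≡6) mod 11; (7|11)=-1, (6|11)=-1; (−1)^{1·2·5}·(-1)^2·(-1)^1 = -1.
v=37: a=37^-6·(≡10), b=37^-2·(≡18) mod 37; (10|37)=+1, (18|37)=-1; (−1)^{-6·-2·18}·(+1)^-2·(-1)^-6 = +1.
v=7: a=7^8·(≡3), b=7^2·(≡1) mod 7; (3|7)=-1, (1|7)=+1; (−1)^{8·2·3}·(-1)^2·(+1)^8 = +1.
v=2: v_2(a)=34, v_2(b)=12; units ≡ 5, 3 (mod 8); ε·ε+αω+βω = 0·1+34·1+12·1 ≡ 0  ⇒  (a,b)_2 = +1.
v=43: a=43^-6·(≡5), b=43^-2·(≡6) mod 43; (5|43)=-1, (6|43)=+1; (−1)^{-6·-2·21}·(-1)^-2·(+1)^-6 = +1.
v=5: a=5^8·(≡1), b=5^7·(≡4) mod 5; (1|5)=+1, (4|5)=+1; (−1)^{8·7·2}·(+1)^7·(+1)^8 = +1.
v=∞: -11 < 0 and -5 < 0  ⇒  (a,b)_∞ = -1.
v=13: a=13^0·(≡6), b=13^-2·(≡11) mod 13; (6|13)=-1, (11|13)=-1; (−1)^{0·-2·6}·(-1)^-2·(-1)^0 = +1.
v=29: a=29^-4·(≡11), b=29^-2·(≡13) mod 29; (11|29)=-1, (13|29)=+1; (−1)^{-4·-2·14}·(-1)^-2·(+1)^-4 = +1.
(-11, -5 / ℚ) ramifies at {11, ∞}: a division algebra.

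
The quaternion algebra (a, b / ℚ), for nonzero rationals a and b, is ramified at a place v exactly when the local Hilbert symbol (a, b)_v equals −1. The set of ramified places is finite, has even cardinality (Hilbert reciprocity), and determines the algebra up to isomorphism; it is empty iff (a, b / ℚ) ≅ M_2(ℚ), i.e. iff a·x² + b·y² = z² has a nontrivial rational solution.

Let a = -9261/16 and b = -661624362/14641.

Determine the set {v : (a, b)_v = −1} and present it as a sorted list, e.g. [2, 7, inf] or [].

(a, b) ≡ (-21, -42) mod (ℚ^×)²; places V = {2, 3, 7, 11, ∞}.
(a,b)_∞: sgn(-21)=−, sgn(-42)=−, so -1.
(a,b)_3: α=3, u≡2; β=9, v≡1 (mod 3); (2|3)=-1, (1|3)=+1; sign (−1)^1·-1^9·+1^3 = +1.
(a,b)_2: α=-4, β=1; u≡3, v≡3 (mod 8); ε(u)ε(v)=1·1, αω(v)=-4·1, βω(u)=1·1; sum ≡ 0  ⇒  +1.
(a,b)_7: α=3, u≡4; β=5, v≡4 (mod 7); (4|7)=+1, (4|7)=+1; sign (−1)^1·+1^5·+1^3 = -1.
(a,b)_11: α=0, u≡9; β=-4, v≡8 (mod 11); (9|11)=+1, (8|11)=-1; sign (−1)^0·+1^-4·-1^0 = +1.
Ram(-21, -42) = {7, ∞}; no ℚ_7-point on the conic.

[7, inf]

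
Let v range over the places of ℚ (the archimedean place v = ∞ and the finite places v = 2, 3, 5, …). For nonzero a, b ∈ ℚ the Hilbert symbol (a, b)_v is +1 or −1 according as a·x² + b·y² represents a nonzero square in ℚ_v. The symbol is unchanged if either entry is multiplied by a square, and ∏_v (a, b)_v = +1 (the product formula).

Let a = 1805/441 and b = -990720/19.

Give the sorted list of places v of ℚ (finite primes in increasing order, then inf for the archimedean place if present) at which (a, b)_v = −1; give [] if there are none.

(a, b) ≡ (5, -8170) mod (ℚ^×)²; places V = {2, 3, 5, 7, 19, 43, ∞}.
(a,b)_3: α=-2, u≡2; β=2, v≡2 (mod 3); (2|3)=-1, (2|3)=-1; sign (−1)^0·-1^2·-1^-2 = +1.
(a,b)_5: α=1, u≡1; β=1, v≡4 (mod 5); (1|5)=+1, (4|5)=+1; sign (−1)^0·+1^1·+1^1 = +1.
(a,b)_19: α=2, u≡6; β=-1, v≡16 (mod 19); (6|19)=+1, (16|19)=+1; sign (−1)^0·+1^-1·+1^2 = +1.
(a,b)_43: α=0, u≡39; β=1, v≡14 (mod 43); (39|43)=-1, (14|43)=+1; sign (−1)^0·-1^1·+1^0 = -1.
(a,b)_2: α=0, β=9; u≡5, v≡3 (mod 8); ε(u)ε(v)=0·1, αω(v)=0·1, βω(u)=9·1; sum ≡ 1  ⇒  -1.
(a,b)_∞: sgn(5)=+, sgn(-8170)=−, so +1.
(a,b)_7: α=-2, u≡3; β=0, v≡5 (mod 7); (3|7)=-1, (5|7)=-1; sign (−1)^0·-1^0·-1^-2 = +1.
Ram(5, -8170) = {2, 43}; no ℚ_2-point on the conic.

[2, 43]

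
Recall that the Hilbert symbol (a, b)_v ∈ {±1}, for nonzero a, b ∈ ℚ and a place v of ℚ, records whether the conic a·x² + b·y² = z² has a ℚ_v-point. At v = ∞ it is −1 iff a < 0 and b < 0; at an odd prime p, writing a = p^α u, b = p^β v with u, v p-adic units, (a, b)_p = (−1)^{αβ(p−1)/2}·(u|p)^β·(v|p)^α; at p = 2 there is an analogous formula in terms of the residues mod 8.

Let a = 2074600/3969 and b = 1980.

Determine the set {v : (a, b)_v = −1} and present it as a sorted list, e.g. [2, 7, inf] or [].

(a, b) ≡ (20746, 55) mod (ℚ^×)²; places V = {2, 3, 5, 7, 11, 23, 41, ∞}.
(a,b)_7: α=-2, u≡6; β=0, v≡6 (mod 7); (6|7)=-1, (6|7)=-1; sign (−1)^0·-1^0·-1^-2 = +1.
(a,b)_3: α=-4, u≡1; β=2, v≡1 (mod 3); (1|3)=+1, (1|3)=+1; sign (−1)^0·+1^2·+1^-4 = +1.
(a,b)_23: α=1, u≡19; β=0, v≡2 (mod 23); (19|23)=-1, (2|23)=+1; sign (−1)^0·-1^0·+1^1 = +1.
(a,b)_2: α=3, β=2; u≡5, v≡7 (mod 8); ε(u)ε(v)=0·1, αω(v)=3·0, βω(u)=2·1; sum ≡ 0  ⇒  +1.
(a,b)_∞: sgn(20746)=+, sgn(55)=+, so +1.
(a,b)_11: α=1, u≡3; β=1, v≡4 (mod 11); (3|11)=+1, (4|11)=+1; sign (−1)^1·+1^1·+1^1 = -1.
(a,b)_41: α=1, u≡30; β=0, v≡12 (mod 41); (30|41)=-1, (12|41)=-1; sign (−1)^0·-1^0·-1^1 = -1.
(a,b)_5: α=2, u≡1; β=1, v≡1 (mod 5); (1|5)=+1, (1|5)=+1; sign (−1)^0·+1^1·+1^2 = +1.
|Ram(20746, 55)| = 2, even; anisotropic at {11, 41}.

[11, 41]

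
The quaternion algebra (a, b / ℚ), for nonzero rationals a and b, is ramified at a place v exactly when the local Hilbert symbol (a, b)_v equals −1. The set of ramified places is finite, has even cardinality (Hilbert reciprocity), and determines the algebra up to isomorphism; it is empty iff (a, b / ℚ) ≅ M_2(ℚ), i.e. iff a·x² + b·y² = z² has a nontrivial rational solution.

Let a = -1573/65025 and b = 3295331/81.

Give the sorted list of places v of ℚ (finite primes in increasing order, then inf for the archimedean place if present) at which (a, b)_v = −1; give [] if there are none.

Mod squares: a ≡ -13, b ≡ 19499. Check v ∈ {∞, 2, 3, 5, 11, 13, 17, 31, 37}.
v=2: v_2(a)=0, v_2(b)=0; units ≡ 3, 3 (mod 8); ε·ε+αω+βω = 1·1+0·1+0·1 ≡ 1  ⇒  (a,b)_2 = -1.
v=13: a=13^1·(≡4), b=13^2·(≡4) mod 13; (4|13)=+1, (4|13)=+1; (−1)^{1·2·6}·(+1)^2·(+1)^1 = +1.
v=31: a=31^0·(≡28), b=31^1·(≡5) mod 31; (28|31)=+1, (5|31)=+1; (−1)^{0·1·15}·(+1)^1·(+1)^0 = +1.
v=17: a=17^-2·(≡2), b=17^1·(≡2) mod 17; (2|17)=+1, (2|17)=+1; (−1)^{-2·1·8}·(+1)^1·(+1)^-2 = +1.
v=11: a=11^2·(≡5), b=11^0·(≡7) mod 11; (5|11)=+1, (7|11)=-1; (−1)^{2·0·5}·(+1)^0·(-1)^2 = +1.
v=37: a=37^0·(≡15), b=37^1·(≡27) mod 37; (15|37)=-1, (27|37)=+1; (−1)^{0·1·18}·(-1)^1·(+1)^0 = -1.
v=∞: -13 < 0 and 19499 > 0  ⇒  (a,b)_∞ = +1.
v=3: a=3^-2·(≡2), b=3^-4·(≡2) mod 3; (2|3)=-1, (2|3)=-1; (−1)^{-2·-4·1}·(-1)^-4·(-1)^-2 = +1.
v=5: a=5^-2·(≡2), b=5^0·(≡1) mod 5; (2|5)=-1, (1|5)=+1; (−1)^{-2·0·2}·(-1)^0·(+1)^-2 = +1.
(-13, 19499 / ℚ) ramifies at {2, 37}: a division algebra.

[2, 37]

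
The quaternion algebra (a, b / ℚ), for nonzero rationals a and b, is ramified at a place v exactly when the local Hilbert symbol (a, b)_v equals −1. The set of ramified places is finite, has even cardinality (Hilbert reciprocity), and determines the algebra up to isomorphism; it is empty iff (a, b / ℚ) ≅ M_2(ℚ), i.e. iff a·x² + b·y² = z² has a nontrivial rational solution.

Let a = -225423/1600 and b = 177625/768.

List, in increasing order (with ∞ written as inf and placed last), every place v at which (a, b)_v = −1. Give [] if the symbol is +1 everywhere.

[5, 23]

(a, b) ≡ (-23, 435) mod (ℚ^×)²; places V = {2, 3, 5, 7, 11, 23, 29, ∞}.
(a,b)_29: α=0, u≡22; β=1, v≡17 (mod 29); (22|29)=+1, (17|29)=-1; sign (−1)^0·+1^1·-1^0 = +1.
(a,b)_∞: sgn(-23)=−, sgn(435)=+, so +1.
(a,b)_2: α=-6, β=-8; u≡1, v≡3 (mod 8); ε(u)ε(v)=0·1, αω(v)=-6·1, βω(u)=-8·0; sum ≡ 0  ⇒  +1.
(a,b)_23: α=1, u≡21; β=0, v≡20 (mod 23); (21|23)=-1, (20|23)=-1; sign (−1)^0·-1^0·-1^1 = -1.
(a,b)_3: α=4, u≡1; β=-1, v≡1 (mod 3); (1|3)=+1, (1|3)=+1; sign (−1)^0·+1^-1·+1^4 = +1.
(a,b)_11: α=2, u≡8; β=0, v≡7 (mod 11); (8|11)=-1, (7|11)=-1; sign (−1)^0·-1^0·-1^2 = +1.
(a,b)_7: α=0, u≡3; β=2, v≡4 (mod 7); (3|7)=-1, (4|7)=+1; sign (−1)^0·-1^2·+1^0 = +1.
(a,b)_5: α=-2, u≡3; β=3, v≡2 (mod 5); (3|5)=-1, (2|5)=-1; sign (−1)^0·-1^3·-1^-2 = -1.
|Ram(-23, 435)| = 2, even; anisotropic at {5, 23}.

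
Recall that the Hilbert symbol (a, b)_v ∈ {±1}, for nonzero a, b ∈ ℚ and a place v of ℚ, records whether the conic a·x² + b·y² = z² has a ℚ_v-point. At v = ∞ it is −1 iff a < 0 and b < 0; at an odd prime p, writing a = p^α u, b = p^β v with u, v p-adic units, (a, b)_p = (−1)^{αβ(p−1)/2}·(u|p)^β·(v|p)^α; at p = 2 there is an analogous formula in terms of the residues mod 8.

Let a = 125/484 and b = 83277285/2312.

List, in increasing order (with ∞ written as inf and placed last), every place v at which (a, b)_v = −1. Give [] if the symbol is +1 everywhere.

[2, 3, 7, 13]

Mod squares: a ≡ 5, b ≡ 2730. Check v ∈ {∞, 2, 3, 5, 7, 11, 13, 17, 19}.
v=13: a=13^0·(≡7), b=13^3·(≡8) mod 13; (7|13)=-1, (8|13)=-1; (−1)^{0·3·6}·(-1)^3·(-1)^0 = -1.
v=3: a=3^0·(≡2), b=3^1·(≡1) mod 3; (2|3)=-1, (1|3)=+1; (−1)^{0·1·1}·(-1)^1·(+1)^0 = -1.
v=2: v_2(a)=-2, v_2(b)=-3; units ≡ 5, 5 (mod 8); ε·ε+αω+βω = 0·0+-2·1+-3·1 ≡ 1  ⇒  (a,b)_2 = -1.
v=19: a=19^0·(≡16), b=19^2·(≡18) mod 19; (16|19)=+1, (18|19)=-1; (−1)^{0·2·9}·(+1)^2·(-1)^0 = +1.
v=5: a=5^3·(≡4), b=5^1·(≡1) mod 5; (4|5)=+1, (1|5)=+1; (−1)^{3·1·2}·(+1)^1·(+1)^3 = +1.
v=11: a=11^-2·(≡1), b=11^0·(≡7) mod 11; (1|11)=+1, (7|11)=-1; (−1)^{-2·0·5}·(+1)^0·(-1)^-2 = +1.
v=17: a=17^0·(≡5), b=17^-2·(≡6) mod 17; (5|17)=-1, (6|17)=-1; (−1)^{0·-2·8}·(-1)^-2·(-1)^0 = +1.
v=7: a=7^0·(≡6), b=7^1·(≡5) mod 7; (6|7)=-1, (5|7)=-1; (−1)^{0·1·3}·(-1)^1·(-1)^0 = -1.
v=∞: 5 > 0 and 2730 > 0  ⇒  (a,b)_∞ = +1.
|Ram(5, 2730)| = 4, even; anisotropic at {2, 3, 7, 13}.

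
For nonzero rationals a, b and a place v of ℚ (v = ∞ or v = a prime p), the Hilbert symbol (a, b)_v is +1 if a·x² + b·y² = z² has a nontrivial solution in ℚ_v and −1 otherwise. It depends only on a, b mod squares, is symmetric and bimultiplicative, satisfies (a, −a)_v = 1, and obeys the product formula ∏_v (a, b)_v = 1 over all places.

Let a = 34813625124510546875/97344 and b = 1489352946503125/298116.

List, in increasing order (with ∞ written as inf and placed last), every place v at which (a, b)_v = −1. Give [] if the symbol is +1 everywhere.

[5, 19]

(a, b) ≡ (323, 1045) mod (ℚ^×)²; places V = {2, 3, 5, 7, 11, 13, 17, 19, 53, ∞}.
(a,b)_11: α=2, u≡4; β=1, v≡2 (mod 11); (4|11)=+1, (2|11)=-1; sign (−1)^0·+1^1·-1^2 = +1.
(a,b)_19: α=1, u≡16; β=1, v≡5 (mod 19); (16|19)=+1, (5|19)=+1; sign (−1)^1·+1^1·+1^1 = -1.
(a,b)_5: α=8, u≡3; β=5, v≡1 (mod 5); (3|5)=-1, (1|5)=+1; sign (−1)^0·-1^5·+1^8 = -1.
(a,b)_2: α=-6, β=-2; u≡3, v≡5 (mod 8); ε(u)ε(v)=1·0, αω(v)=-6·1, βω(u)=-2·1; sum ≡ 0  ⇒  +1.
(a,b)_13: α=-2, u≡7; β=-2, v≡6 (mod 13); (7|13)=-1, (6|13)=-1; sign (−1)^0·-1^-2·-1^-2 = +1.
(a,b)_3: α=-2, u≡2; β=-2, v≡1 (mod 3); (2|3)=-1, (1|3)=+1; sign (−1)^0·-1^-2·+1^-2 = +1.
(a,b)_17: α=3, u≡2; β=2, v≡8 (mod 17); (2|17)=+1, (8|17)=+1; sign (−1)^0·+1^2·+1^3 = +1.
(a,b)_7: α=0, u≡4; β=-2, v≡4 (mod 7); (4|7)=+1, (4|7)=+1; sign (−1)^0·+1^-2·+1^0 = +1.
(a,b)_53: α=4, u≡8; β=4, v≡37 (mod 53); (8|53)=-1, (37|53)=+1; sign (−1)^0·-1^4·+1^4 = +1.
(a,b)_∞: sgn(323)=+, sgn(1045)=+, so +1.
|Ram(323, 1045)| = 2, even; anisotropic at {5, 19}.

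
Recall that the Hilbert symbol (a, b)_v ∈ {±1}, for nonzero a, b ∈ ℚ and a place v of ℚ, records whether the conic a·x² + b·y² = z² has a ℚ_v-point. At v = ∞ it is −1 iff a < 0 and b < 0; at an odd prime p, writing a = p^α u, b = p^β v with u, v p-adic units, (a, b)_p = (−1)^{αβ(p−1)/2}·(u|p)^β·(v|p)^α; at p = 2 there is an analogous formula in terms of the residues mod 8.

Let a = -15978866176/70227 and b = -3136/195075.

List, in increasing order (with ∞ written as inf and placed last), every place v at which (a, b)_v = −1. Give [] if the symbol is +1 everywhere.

[2, 3, 23, inf]

Mod squares: a ≡ -1108002, b ≡ -3. Check v ∈ {∞, 2, 3, 5, 7, 13, 17, 23, 31, 37}.
v=31: a=31^1·(≡10), b=31^0·(≡20) mod 31; (10|31)=+1, (20|31)=+1; (−1)^{1·0·15}·(+1)^0·(+1)^1 = +1.
v=37: a=37^1·(≡14), b=37^0·(≡21) mod 37; (14|37)=-1, (21|37)=+1; (−1)^{1·0·18}·(-1)^0·(+1)^1 = +1.
v=23: a=23^1·(≡11), b=23^0·(≡7) mod 23; (11|23)=-1, (7|23)=-1; (−1)^{1·0·11}·(-1)^0·(-1)^1 = -1.
v=7: a=7^1·(≡3), b=7^2·(≡1) mod 7; (3|7)=-1, (1|7)=+1; (−1)^{1·2·3}·(-1)^2·(+1)^1 = +1.
v=5: a=5^0·(≡2), b=5^-2·(≡3) mod 5; (2|5)=-1, (3|5)=-1; (−1)^{0·-2·2}·(-1)^-2·(-1)^0 = +1.
v=2: v_2(a)=9, v_2(b)=6; units ≡ 7, 5 (mod 8); ε·ε+αω+βω = 1·0+9·1+6·0 ≡ 1  ⇒  (a,b)_2 = -1.
v=∞: -1108002 < 0 and -3 < 0  ⇒  (a,b)_∞ = -1.
v=3: a=3^-5·(≡2), b=3^-3·(≡2) mod 3; (2|3)=-1, (2|3)=-1; (−1)^{-5·-3·1}·(-1)^-3·(-1)^-5 = -1.
v=13: a=13^2·(≡3), b=13^0·(≡1) mod 13; (3|13)=+1, (1|13)=+1; (−1)^{2·0·6}·(+1)^0·(+1)^2 = +1.
v=17: a=17^-2·(≡12), b=17^-2·(≡5) mod 17; (12|17)=-1, (5|17)=-1; (−1)^{-2·-2·8}·(-1)^-2·(-1)^-2 = +1.
(-1108002, -3 / ℚ) ramifies at {2, 3, 23, ∞}: a division algebra.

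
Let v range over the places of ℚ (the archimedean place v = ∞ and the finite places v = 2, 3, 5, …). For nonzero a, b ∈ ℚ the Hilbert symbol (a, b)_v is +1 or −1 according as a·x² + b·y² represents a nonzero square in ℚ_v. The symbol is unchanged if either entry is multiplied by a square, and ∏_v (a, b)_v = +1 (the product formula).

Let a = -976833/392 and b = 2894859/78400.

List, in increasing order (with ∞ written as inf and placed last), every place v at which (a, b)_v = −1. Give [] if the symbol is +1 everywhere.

Mod squares: a ≡ -1794, b ≡ 11. Check v ∈ {∞, 2, 3, 5, 7, 11, 13, 19, 23}.
v=3: a=3^3·(≡2), b=3^6·(≡2) mod 3; (2|3)=-1, (2|3)=-1; (−1)^{3·6·1}·(-1)^6·(-1)^3 = -1.
v=2: v_2(a)=-3, v_2(b)=-6; units ≡ 7, 3 (mod 8); ε·ε+αω+βω = 1·1+-3·1+-6·0 ≡ 0  ⇒  (a,b)_2 = +1.
v=7: a=7^-2·(≡3), b=7^-2·(≡4) mod 7; (3|7)=-1, (4|7)=+1; (−1)^{-2·-2·3}·(-1)^-2·(+1)^-2 = +1.
v=5: a=5^0·(≡1), b=5^-2·(≡4) mod 5; (1|5)=+1, (4|5)=+1; (−1)^{0·-2·2}·(+1)^-2·(+1)^0 = +1.
v=23: a=23^1·(≡10), b=23^0·(≡15) mod 23; (10|23)=-1, (15|23)=-1; (−1)^{1·0·11}·(-1)^0·(-1)^1 = -1.
v=11: a=11^2·(≡8), b=11^1·(≡9) mod 11; (8|11)=-1, (9|11)=+1; (−1)^{2·1·5}·(-1)^1·(+1)^2 = -1.
v=13: a=13^1·(≡6), b=13^0·(≡11) mod 13; (6|13)=-1, (11|13)=-1; (−1)^{1·0·6}·(-1)^0·(-1)^1 = -1.
v=∞: -1794 < 0 and 11 > 0  ⇒  (a,b)_∞ = +1.
v=19: a=19^0·(≡17), b=19^2·(≡16) mod 19; (17|19)=+1, (16|19)=+1; (−1)^{0·2·9}·(+1)^2·(+1)^0 = +1.
|Ram(-1794, 11)| = 4, even; anisotropic at {3, 11, 13, 23}.

[3, 11, 13, 23]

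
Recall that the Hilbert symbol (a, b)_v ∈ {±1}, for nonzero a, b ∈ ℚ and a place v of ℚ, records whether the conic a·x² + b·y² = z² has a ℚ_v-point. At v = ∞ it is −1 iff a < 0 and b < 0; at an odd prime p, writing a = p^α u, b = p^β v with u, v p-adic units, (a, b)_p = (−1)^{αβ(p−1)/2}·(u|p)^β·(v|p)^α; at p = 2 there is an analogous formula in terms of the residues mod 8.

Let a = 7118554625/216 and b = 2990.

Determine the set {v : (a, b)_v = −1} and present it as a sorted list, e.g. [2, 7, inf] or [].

[3, 23]

(a, b) ≡ (390, 2990) mod (ℚ^×)²; places V = {2, 3, 5, 7, 13, 23, ∞}.
(a,b)_∞: sgn(390)=+, sgn(2990)=+, so +1.
(a,b)_5: α=3, u≡2; β=1, v≡3 (mod 5); (2|5)=-1, (3|5)=-1; sign (−1)^0·-1^1·-1^3 = +1.
(a,b)_13: α=3, u≡12; β=1, v≡9 (mod 13); (12|13)=+1, (9|13)=+1; sign (−1)^0·+1^1·+1^3 = +1.
(a,b)_7: α=2, u≡3; β=0, v≡1 (mod 7); (3|7)=-1, (1|7)=+1; sign (−1)^0·-1^0·+1^2 = +1.
(a,b)_2: α=-3, β=1; u≡3, v≡7 (mod 8); ε(u)ε(v)=1·1, αω(v)=-3·0, βω(u)=1·1; sum ≡ 0  ⇒  +1.
(a,b)_3: α=-3, u≡1; β=0, v≡2 (mod 3); (1|3)=+1, (2|3)=-1; sign (−1)^0·+1^0·-1^-3 = -1.
(a,b)_23: α=2, u≡17; β=1, v≡15 (mod 23); (17|23)=-1, (15|23)=-1; sign (−1)^0·-1^1·-1^2 = -1.
|Ram(390, 2990)| = 2, even; anisotropic at {3, 23}.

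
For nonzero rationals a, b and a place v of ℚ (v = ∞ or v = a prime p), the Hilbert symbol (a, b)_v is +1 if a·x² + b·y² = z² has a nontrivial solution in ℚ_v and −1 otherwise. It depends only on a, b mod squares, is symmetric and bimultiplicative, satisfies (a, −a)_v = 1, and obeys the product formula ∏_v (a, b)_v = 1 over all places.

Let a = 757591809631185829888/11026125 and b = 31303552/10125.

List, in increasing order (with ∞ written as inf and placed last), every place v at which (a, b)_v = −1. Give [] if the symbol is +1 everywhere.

Mod squares: a ≡ 1610, b ≡ 49910. Check v ∈ {∞, 2, 3, 5, 7, 11, 23, 31}.
v=5: a=5^-3·(≡2), b=5^-3·(≡2) mod 5; (2|5)=-1, (2|5)=-1; (−1)^{-3·-3·2}·(-1)^-3·(-1)^-3 = +1.
v=∞: 1610 > 0 and 49910 > 0  ⇒  (a,b)_∞ = +1.
v=23: a=23^3·(≡2), b=23^1·(≡9) mod 23; (2|23)=+1, (9|23)=+1; (−1)^{3·1·11}·(+1)^1·(+1)^3 = -1.
v=3: a=3^-6·(≡2), b=3^-4·(≡2) mod 3; (2|3)=-1, (2|3)=-1; (−1)^{-6·-4·1}·(-1)^-4·(-1)^-6 = +1.
v=2: v_2(a)=15, v_2(b)=7; units ≡ 5, 3 (mod 8); ε·ε+αω+βω = 0·1+15·1+7·1 ≡ 0  ⇒  (a,b)_2 = +1.
v=31: a=31^2·(≡17), b=31^1·(≡26) mod 31; (17|31)=-1, (26|31)=-1; (−1)^{2·1·15}·(-1)^1·(-1)^2 = -1.
v=11: a=11^-2·(≡5), b=11^0·(≡1) mod 11; (5|11)=+1, (1|11)=+1; (−1)^{-2·0·5}·(+1)^0·(+1)^-2 = +1.
v=7: a=7^11·(≡6), b=7^3·(≡4) mod 7; (6|7)=-1, (4|7)=+1; (−1)^{11·3·3}·(-1)^3·(+1)^11 = +1.
|Ram(1610, 49910)| = 2, even; anisotropic at {23, 31}.

[23, 31]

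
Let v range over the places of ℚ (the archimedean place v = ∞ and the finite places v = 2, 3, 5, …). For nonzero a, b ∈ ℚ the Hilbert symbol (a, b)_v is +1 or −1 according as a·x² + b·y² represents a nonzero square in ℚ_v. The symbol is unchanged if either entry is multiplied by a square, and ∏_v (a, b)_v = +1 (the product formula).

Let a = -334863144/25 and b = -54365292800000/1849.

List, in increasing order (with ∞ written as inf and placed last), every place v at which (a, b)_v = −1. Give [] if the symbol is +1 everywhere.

Mod squares: a ≡ -266, b ≡ -293930. Check v ∈ {∞, 2, 3, 5, 7, 11, 13, 17, 19, 43}.
v=11: a=11^2·(≡5), b=11^0·(≡5) mod 11; (5|11)=+1, (5|11)=+1; (−1)^{2·0·5}·(+1)^0·(+1)^2 = +1.
v=19: a=19^1·(≡4), b=19^1·(≡2) mod 19; (4|19)=+1, (2|19)=-1; (−1)^{1·1·9}·(+1)^1·(-1)^1 = +1.
v=7: a=7^1·(≡4), b=7^1·(≡3) mod 7; (4|7)=+1, (3|7)=-1; (−1)^{1·1·3}·(+1)^1·(-1)^1 = +1.
v=3: a=3^2·(≡1), b=3^0·(≡1) mod 3; (1|3)=+1, (1|3)=+1; (−1)^{2·0·1}·(+1)^0·(+1)^2 = +1.
v=43: a=43^0·(≡31), b=43^-2·(≡12) mod 43; (31|43)=+1, (12|43)=-1; (−1)^{0·-2·21}·(+1)^-2·(-1)^0 = +1.
v=13: a=13^0·(≡5), b=13^1·(≡9) mod 13; (5|13)=-1, (9|13)=+1; (−1)^{0·1·6}·(-1)^1·(+1)^0 = -1.
v=2: v_2(a)=3, v_2(b)=11; units ≡ 3, 3 (mod 8); ε·ε+αω+βω = 1·1+3·1+11·1 ≡ 1  ⇒  (a,b)_2 = -1.
v=∞: -266 < 0 and -293930 < 0  ⇒  (a,b)_∞ = -1.
v=5: a=5^-2·(≡1), b=5^5·(≡1) mod 5; (1|5)=+1, (1|5)=+1; (−1)^{-2·5·2}·(+1)^5·(+1)^-2 = +1.
v=17: a=17^2·(≡3), b=17^3·(≡13) mod 17; (3|17)=-1, (13|17)=+1; (−1)^{2·3·8}·(-1)^3·(+1)^2 = -1.
|Ram(-266, -293930)| = 4, even; anisotropic at {2, 13, 17, ∞}.

[2, 13, 17, inf]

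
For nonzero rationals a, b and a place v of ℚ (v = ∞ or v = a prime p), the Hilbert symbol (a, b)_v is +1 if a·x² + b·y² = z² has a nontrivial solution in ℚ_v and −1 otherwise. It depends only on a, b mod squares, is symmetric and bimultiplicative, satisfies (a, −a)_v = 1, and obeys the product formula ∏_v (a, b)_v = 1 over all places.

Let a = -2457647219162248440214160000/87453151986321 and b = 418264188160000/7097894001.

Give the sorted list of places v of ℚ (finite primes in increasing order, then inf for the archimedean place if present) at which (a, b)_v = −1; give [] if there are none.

[2, 7, 13, 19]

(a, b) ≡ (-266, 754) mod (ℚ^×)²; places V = {2, 3, 5, 7, 11, 13, 19, 23, 29, 37, 43, 53, ∞}.
(a,b)_43: α=2, u≡13; β=0, v≡31 (mod 43); (13|43)=+1, (31|43)=+1; sign (−1)^0·+1^0·+1^2 = +1.
(a,b)_37: α=-4, u≡34; β=-2, v≡22 (mod 37); (34|37)=+1, (22|37)=-1; sign (−1)^0·+1^-2·-1^-4 = +1.
(a,b)_11: α=-2, u≡1; β=-2, v≡8 (mod 11); (1|11)=+1, (8|11)=-1; sign (−1)^0·+1^-2·-1^-2 = +1.
(a,b)_29: α=2, u≡23; β=1, v≡18 (mod 29); (23|29)=+1, (18|29)=-1; sign (−1)^0·+1^1·-1^2 = +1.
(a,b)_∞: sgn(-266)=−, sgn(754)=+, so +1.
(a,b)_7: α=5, u≡2; β=4, v≡5 (mod 7); (2|7)=+1, (5|7)=-1; sign (−1)^0·+1^4·-1^5 = -1.
(a,b)_23: α=-2, u≡10; β=-2, v≡6 (mod 23); (10|23)=-1, (6|23)=+1; sign (−1)^0·-1^-2·+1^-2 = +1.
(a,b)_19: α=5, u≡11; β=2, v≡13 (mod 19); (11|19)=+1, (13|19)=-1; sign (−1)^0·+1^2·-1^5 = -1.
(a,b)_13: α=2, u≡11; β=1, v≡6 (mod 13); (11|13)=-1, (6|13)=-1; sign (−1)^0·-1^1·-1^2 = -1.
(a,b)_2: α=7, β=11; u≡3, v≡1 (mod 8); ε(u)ε(v)=1·0, αω(v)=7·0, βω(u)=11·1; sum ≡ 1  ⇒  -1.
(a,b)_3: α=-6, u≡1; β=-4, v≡1 (mod 3); (1|3)=+1, (1|3)=+1; sign (−1)^0·+1^-4·+1^-6 = +1.
(a,b)_5: α=4, u≡4; β=4, v≡1 (mod 5); (4|5)=+1, (1|5)=+1; sign (−1)^0·+1^4·+1^4 = +1.
(a,b)_53: α=2, u≡36; β=0, v≡26 (mod 53); (36|53)=+1, (26|53)=-1; sign (−1)^0·+1^0·-1^2 = +1.
|Ram(-266, 754)| = 4, even; anisotropic at {2, 7, 13, 19}.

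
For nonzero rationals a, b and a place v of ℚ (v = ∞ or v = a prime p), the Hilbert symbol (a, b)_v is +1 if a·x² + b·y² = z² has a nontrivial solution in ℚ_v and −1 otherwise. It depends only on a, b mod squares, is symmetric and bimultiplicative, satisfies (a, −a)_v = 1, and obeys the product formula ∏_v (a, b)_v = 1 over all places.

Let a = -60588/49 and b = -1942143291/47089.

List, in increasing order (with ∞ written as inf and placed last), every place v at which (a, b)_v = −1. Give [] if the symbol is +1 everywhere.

Mod squares: a ≡ -187, b ≡ -51. Check v ∈ {∞, 2, 3, 7, 11, 17, 31}.
v=3: a=3^4·(≡2), b=3^3·(≡1) mod 3; (2|3)=-1, (1|3)=+1; (−1)^{4·3·1}·(-1)^3·(+1)^4 = -1.
v=17: a=17^1·(≡14), b=17^3·(≡6) mod 17; (14|17)=-1, (6|17)=-1; (−1)^{1·3·8}·(-1)^3·(-1)^1 = +1.
v=11: a=11^1·(≡5), b=11^4·(≡1) mod 11; (5|11)=+1, (1|11)=+1; (−1)^{1·4·5}·(+1)^4·(+1)^1 = +1.
v=7: a=7^-2·(≡4), b=7^-2·(≡5) mod 7; (4|7)=+1, (5|7)=-1; (−1)^{-2·-2·3}·(+1)^-2·(-1)^-2 = +1.
v=31: a=31^0·(≡13), b=31^-2·(≡30) mod 31; (13|31)=-1, (30|31)=-1; (−1)^{0·-2·15}·(-1)^-2·(-1)^0 = +1.
v=∞: -187 < 0 and -51 < 0  ⇒  (a,b)_∞ = -1.
v=2: v_2(a)=2, v_2(b)=0; units ≡ 5, 5 (mod 8); ε·ε+αω+βω = 0·0+2·1+0·1 ≡ 0  ⇒  (a,b)_2 = +1.
|Ram(-187, -51)| = 2, even; anisotropic at {3, ∞}.

[3, inf]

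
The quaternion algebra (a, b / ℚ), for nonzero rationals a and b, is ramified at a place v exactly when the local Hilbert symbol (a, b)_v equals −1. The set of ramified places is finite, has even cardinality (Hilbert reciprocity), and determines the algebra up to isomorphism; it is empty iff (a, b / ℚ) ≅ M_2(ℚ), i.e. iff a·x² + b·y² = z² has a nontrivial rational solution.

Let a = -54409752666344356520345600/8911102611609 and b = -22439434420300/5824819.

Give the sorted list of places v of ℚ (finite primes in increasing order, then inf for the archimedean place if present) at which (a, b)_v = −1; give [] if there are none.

[2, 7, 29, inf]

(a, b) ≡ (-29, -3913) mod (ℚ^×)²; places V = {2, 3, 5, 7, 11, 13, 19, 23, 29, 43, 47, 53, ∞}.
(a,b)_23: α=-4, u≡14; β=-2, v≡5 (mod 23); (14|23)=-1, (5|23)=-1; sign (−1)^0·-1^-2·-1^-4 = +1.
(a,b)_3: α=-6, u≡1; β=0, v≡2 (mod 3); (1|3)=+1, (2|3)=-1; sign (−1)^0·+1^0·-1^-6 = +1.
(a,b)_43: α=2, u≡6; β=1, v≡25 (mod 43); (6|43)=+1, (25|43)=+1; sign (−1)^0·+1^1·+1^2 = +1.
(a,b)_13: α=2, u≡9; β=-1, v≡5 (mod 13); (9|13)=+1, (5|13)=-1; sign (−1)^0·+1^-1·-1^2 = +1.
(a,b)_5: α=2, u≡4; β=2, v≡2 (mod 5); (4|5)=+1, (2|5)=-1; sign (−1)^0·+1^2·-1^2 = +1.
(a,b)_47: α=2, u≡17; β=2, v≡41 (mod 47); (17|47)=+1, (41|47)=-1; sign (−1)^0·+1^2·-1^2 = +1.
(a,b)_∞: sgn(-29)=−, sgn(-3913)=−, so -1.
(a,b)_2: α=14, β=2; u≡3, v≡7 (mod 8); ε(u)ε(v)=1·1, αω(v)=14·0, βω(u)=2·1; sum ≡ 1  ⇒  -1.
(a,b)_11: α=-2, u≡9; β=-2, v≡5 (mod 11); (9|11)=+1, (5|11)=+1; sign (−1)^0·+1^-2·+1^-2 = +1.
(a,b)_53: α=4, u≡16; β=2, v≡46 (mod 53); (16|53)=+1, (46|53)=+1; sign (−1)^0·+1^2·+1^4 = +1.
(a,b)_29: α=3, u≡9; β=2, v≡26 (mod 29); (9|29)=+1, (26|29)=-1; sign (−1)^0·+1^2·-1^3 = -1.
(a,b)_19: α=-2, u≡9; β=0, v≡4 (mod 19); (9|19)=+1, (4|19)=+1; sign (−1)^0·+1^0·+1^-2 = +1.
(a,b)_7: α=0, u≡5; β=-1, v≡2 (mod 7); (5|7)=-1, (2|7)=+1; sign (−1)^0·-1^-1·+1^0 = -1.
(-29, -3913 / ℚ) ramifies at {2, 7, 29, ∞}: a division algebra.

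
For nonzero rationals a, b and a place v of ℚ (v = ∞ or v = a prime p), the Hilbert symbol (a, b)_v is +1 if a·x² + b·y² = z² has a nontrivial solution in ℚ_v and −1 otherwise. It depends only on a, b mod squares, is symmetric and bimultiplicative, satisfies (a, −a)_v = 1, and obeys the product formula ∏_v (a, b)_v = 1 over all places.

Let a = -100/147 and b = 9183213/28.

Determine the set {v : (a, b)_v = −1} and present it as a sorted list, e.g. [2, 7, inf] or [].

[3, 17]

(a, b) ≡ (-3, 88179) mod (ℚ^×)²; places V = {2, 3, 5, 7, 13, 17, 19, ∞}.
(a,b)_7: α=-2, u≡4; β=-1, v≡1 (mod 7); (4|7)=+1, (1|7)=+1; sign (−1)^0·+1^-1·+1^-2 = +1.
(a,b)_5: α=2, u≡3; β=0, v≡1 (mod 5); (3|5)=-1, (1|5)=+1; sign (−1)^0·-1^0·+1^2 = +1.
(a,b)_13: α=0, u≡1; β=1, v≡10 (mod 13); (1|13)=+1, (10|13)=+1; sign (−1)^0·+1^1·+1^0 = +1.
(a,b)_19: α=0, u≡1; β=1, v≡9 (mod 19); (1|19)=+1, (9|19)=+1; sign (−1)^0·+1^1·+1^0 = +1.
(a,b)_∞: sgn(-3)=−, sgn(88179)=+, so +1.
(a,b)_3: α=-1, u≡2; β=7, v≡2 (mod 3); (2|3)=-1, (2|3)=-1; sign (−1)^1·-1^7·-1^-1 = -1.
(a,b)_2: α=2, β=-2; u≡5, v≡3 (mod 8); ε(u)ε(v)=0·1, αω(v)=2·1, βω(u)=-2·1; sum ≡ 0  ⇒  +1.
(a,b)_17: α=0, u≡11; β=1, v≡9 (mod 17); (11|17)=-1, (9|17)=+1; sign (−1)^0·-1^1·+1^0 = -1.
(-3, 88179 / ℚ) ramifies at {3, 17}: a division algebra.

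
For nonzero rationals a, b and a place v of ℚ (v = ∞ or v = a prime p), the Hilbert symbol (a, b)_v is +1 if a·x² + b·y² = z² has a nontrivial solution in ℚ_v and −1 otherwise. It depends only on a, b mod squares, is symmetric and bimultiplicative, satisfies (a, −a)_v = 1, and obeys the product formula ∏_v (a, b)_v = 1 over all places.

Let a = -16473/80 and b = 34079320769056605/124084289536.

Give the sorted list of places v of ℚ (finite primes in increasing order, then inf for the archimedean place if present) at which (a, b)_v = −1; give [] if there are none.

(a, b) ≡ (-285, 4845) mod (ℚ^×)²; places V = {2, 3, 5, 7, 17, 19, 23, 43, ∞}.
(a,b)_3: α=1, u≡1; β=3, v≡1 (mod 3); (1|3)=+1, (1|3)=+1; sign (−1)^1·+1^3·+1^1 = -1.
(a,b)_43: α=0, u≡15; β=-2, v≡30 (mod 43); (15|43)=+1, (30|43)=-1; sign (−1)^0·+1^-2·-1^0 = +1.
(a,b)_7: α=0, u≡4; β=2, v≡4 (mod 7); (4|7)=+1, (4|7)=+1; sign (−1)^0·+1^2·+1^0 = +1.
(a,b)_∞: sgn(-285)=−, sgn(4845)=+, so +1.
(a,b)_23: α=0, u≡10; β=2, v≡15 (mod 23); (10|23)=-1, (15|23)=-1; sign (−1)^0·-1^2·-1^0 = +1.
(a,b)_19: α=1, u≡16; β=3, v≡18 (mod 19); (16|19)=+1, (18|19)=-1; sign (−1)^1·+1^3·-1^1 = +1.
(a,b)_2: α=-4, β=-26; u≡3, v≡5 (mod 8); ε(u)ε(v)=1·0, αω(v)=-4·1, βω(u)=-26·1; sum ≡ 0  ⇒  +1.
(a,b)_17: α=2, u≡8; β=5, v≡15 (mod 17); (8|17)=+1, (15|17)=+1; sign (−1)^0·+1^5·+1^2 = +1.
(a,b)_5: α=-1, u≡2; β=1, v≡1 (mod 5); (2|5)=-1, (1|5)=+1; sign (−1)^0·-1^1·+1^-1 = -1.
Ram(-285, 4845) = {3, 5}; no ℚ_3-point on the conic.

[3, 5]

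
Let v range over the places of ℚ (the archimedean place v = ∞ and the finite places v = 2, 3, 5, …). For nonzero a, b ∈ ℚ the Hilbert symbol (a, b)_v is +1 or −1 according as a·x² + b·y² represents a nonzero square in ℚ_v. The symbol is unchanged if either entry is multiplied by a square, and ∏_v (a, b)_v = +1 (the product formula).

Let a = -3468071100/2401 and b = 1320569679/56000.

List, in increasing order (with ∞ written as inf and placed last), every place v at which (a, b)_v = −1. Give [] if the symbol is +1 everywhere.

(a, b) ≡ (-39, 1365) mod (ℚ^×)²; places V = {2, 3, 5, 7, 11, 13, 23, 41, ∞}.
(a,b)_41: α=2, u≡8; β=0, v≡3 (mod 41); (8|41)=+1, (3|41)=-1; sign (−1)^0·+1^0·-1^2 = +1.
(a,b)_11: α=0, u≡4; β=2, v≡5 (mod 11); (4|11)=+1, (5|11)=+1; sign (−1)^0·+1^2·+1^0 = +1.
(a,b)_13: α=1, u≡9; β=1, v≡4 (mod 13); (9|13)=+1, (4|13)=+1; sign (−1)^0·+1^1·+1^1 = +1.
(a,b)_3: α=1, u≡2; β=1, v≡2 (mod 3); (2|3)=-1, (2|3)=-1; sign (−1)^1·-1^1·-1^1 = -1.
(a,b)_7: α=-4, u≡3; β=-1, v≡5 (mod 7); (3|7)=-1, (5|7)=-1; sign (−1)^0·-1^-1·-1^-4 = -1.
(a,b)_2: α=2, β=-6; u≡1, v≡5 (mod 8); ε(u)ε(v)=0·0, αω(v)=2·1, βω(u)=-6·0; sum ≡ 0  ⇒  +1.
(a,b)_∞: sgn(-39)=−, sgn(1365)=+, so +1.
(a,b)_5: α=2, u≡1; β=-3, v≡3 (mod 5); (1|5)=+1, (3|5)=-1; sign (−1)^0·+1^-3·-1^2 = +1.
(a,b)_23: α=2, u≡15; β=4, v≡13 (mod 23); (15|23)=-1, (13|23)=+1; sign (−1)^0·-1^4·+1^2 = +1.
Ram(-39, 1365) = {3, 7}; no ℚ_3-point on the conic.

[3, 7]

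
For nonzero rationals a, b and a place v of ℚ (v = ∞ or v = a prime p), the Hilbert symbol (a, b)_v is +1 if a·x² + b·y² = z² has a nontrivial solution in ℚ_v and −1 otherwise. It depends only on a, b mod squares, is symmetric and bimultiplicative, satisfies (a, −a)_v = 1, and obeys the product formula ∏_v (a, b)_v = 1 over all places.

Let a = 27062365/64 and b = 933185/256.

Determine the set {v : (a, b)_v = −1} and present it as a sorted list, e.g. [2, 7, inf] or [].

Mod squares: a ≡ 74965, b ≡ 2585. Check v ∈ {∞, 2, 5, 11, 19, 29, 47}.
v=29: a=29^1·(≡28), b=29^0·(≡7) mod 29; (28|29)=+1, (7|29)=+1; (−1)^{1·0·14}·(+1)^0·(+1)^1 = +1.
v=2: v_2(a)=-6, v_2(b)=-8; units ≡ 5, 1 (mod 8); ε·ε+αω+βω = 0·0+-6·0+-8·1 ≡ 0  ⇒  (a,b)_2 = +1.
v=19: a=19^2·(≡15), b=19^2·(≡17) mod 19; (15|19)=-1, (17|19)=+1; (−1)^{2·2·9}·(-1)^2·(+1)^2 = +1.
v=11: a=11^1·(≡6), b=11^1·(≡1) mod 11; (6|11)=-1, (1|11)=+1; (−1)^{1·1·5}·(-1)^1·(+1)^1 = +1.
v=∞: 74965 > 0 and 2585 > 0  ⇒  (a,b)_∞ = +1.
v=5: a=5^1·(≡2), b=5^1·(≡2) mod 5; (2|5)=-1, (2|5)=-1; (−1)^{1·1·2}·(-1)^1·(-1)^1 = +1.
v=47: a=47^1·(≡22), b=47^1·(≡1) mod 47; (22|47)=-1, (1|47)=+1; (−1)^{1·1·23}·(-1)^1·(+1)^1 = +1.
Every local symbol is +1, so the conic 74965·x² + 2585·y² = z² has ℚ_v-points for all v and hence a ℚ-point; (a, b / ℚ) ≅ M_2(ℚ).

[]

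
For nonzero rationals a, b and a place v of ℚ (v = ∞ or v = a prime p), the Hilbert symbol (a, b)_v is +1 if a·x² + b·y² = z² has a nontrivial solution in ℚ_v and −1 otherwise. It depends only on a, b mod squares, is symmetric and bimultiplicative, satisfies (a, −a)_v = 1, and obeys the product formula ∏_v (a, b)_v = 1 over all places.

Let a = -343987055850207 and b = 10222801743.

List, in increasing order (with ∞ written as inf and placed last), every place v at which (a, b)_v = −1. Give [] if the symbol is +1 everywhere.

[7, 11, 17, 19]

(a, b) ≡ (-303807, 394383) mod (ℚ^×)²; places V = {2, 3, 7, 11, 17, 19, 23, 37, ∞}.
(a,b)_23: α=3, u≡8; β=2, v≡6 (mod 23); (8|23)=+1, (6|23)=+1; sign (−1)^0·+1^2·+1^3 = +1.
(a,b)_17: α=1, u≡9; β=1, v≡7 (mod 17); (9|17)=+1, (7|17)=-1; sign (−1)^0·+1^1·-1^1 = -1.
(a,b)_∞: sgn(-303807)=−, sgn(394383)=+, so +1.
(a,b)_3: α=1, u≡2; β=1, v≡1 (mod 3); (2|3)=-1, (1|3)=+1; sign (−1)^1·-1^1·+1^1 = +1.
(a,b)_37: α=1, u≡28; β=1, v≡26 (mod 37); (28|37)=+1, (26|37)=+1; sign (−1)^0·+1^1·+1^1 = +1.
(a,b)_19: α=2, u≡10; β=1, v≡7 (mod 19); (10|19)=-1, (7|19)=+1; sign (−1)^0·-1^1·+1^2 = -1.
(a,b)_11: α=2, u≡2; β=1, v≡9 (mod 11); (2|11)=-1, (9|11)=+1; sign (−1)^0·-1^1·+1^2 = -1.
(a,b)_2: α=0, β=0; u≡1, v≡7 (mod 8); ε(u)ε(v)=0·1, αω(v)=0·0, βω(u)=0·0; sum ≡ 0  ⇒  +1.
(a,b)_7: α=3, u≡3; β=2, v≡5 (mod 7); (3|7)=-1, (5|7)=-1; sign (−1)^0·-1^2·-1^3 = -1.
Ram(-303807, 394383) = {7, 11, 17, 19}; no ℚ_7-point on the conic.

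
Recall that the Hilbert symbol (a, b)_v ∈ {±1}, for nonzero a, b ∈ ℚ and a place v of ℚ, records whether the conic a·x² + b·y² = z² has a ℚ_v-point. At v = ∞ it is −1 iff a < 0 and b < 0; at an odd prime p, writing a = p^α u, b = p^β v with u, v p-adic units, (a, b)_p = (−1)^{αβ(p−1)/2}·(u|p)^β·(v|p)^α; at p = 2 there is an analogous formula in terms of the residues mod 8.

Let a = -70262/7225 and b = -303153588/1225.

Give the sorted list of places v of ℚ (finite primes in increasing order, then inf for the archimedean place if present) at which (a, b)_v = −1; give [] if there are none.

Mod squares: a ≡ -38, b ≡ -10013. Check v ∈ {∞, 2, 3, 5, 7, 17, 19, 29, 31, 43}.
v=5: a=5^-2·(≡2), b=5^-2·(≡3) mod 5; (2|5)=-1, (3|5)=-1; (−1)^{-2·-2·2}·(-1)^-2·(-1)^-2 = +1.
v=31: a=31^0·(≡23), b=31^1·(≡7) mod 31; (23|31)=-1, (7|31)=+1; (−1)^{0·1·15}·(-1)^1·(+1)^0 = -1.
v=7: a=7^0·(≡4), b=7^-2·(≡1) mod 7; (4|7)=+1, (1|7)=+1; (−1)^{0·-2·3}·(+1)^-2·(+1)^0 = +1.
v=2: v_2(a)=1, v_2(b)=2; units ≡ 5, 3 (mod 8); ε·ε+αω+βω = 0·1+1·1+2·1 ≡ 1  ⇒  (a,b)_2 = -1.
v=43: a=43^2·(≡5), b=43^0·(≡38) mod 43; (5|43)=-1, (38|43)=+1; (−1)^{2·0·21}·(-1)^0·(+1)^2 = +1.
v=∞: -38 < 0 and -10013 < 0  ⇒  (a,b)_∞ = -1.
v=3: a=3^0·(≡1), b=3^2·(≡1) mod 3; (1|3)=+1, (1|3)=+1; (−1)^{0·2·1}·(+1)^2·(+1)^0 = +1.
v=17: a=17^-2·(≡2), b=17^1·(≡11) mod 17; (2|17)=+1, (11|17)=-1; (−1)^{-2·1·8}·(+1)^1·(-1)^-2 = +1.
v=29: a=29^0·(≡23), b=29^2·(≡21) mod 29; (23|29)=+1, (21|29)=-1; (−1)^{0·2·14}·(+1)^2·(-1)^0 = +1.
v=19: a=19^1·(≡9), b=19^1·(≡5) mod 19; (9|19)=+1, (5|19)=+1; (−1)^{1·1·9}·(+1)^1·(+1)^1 = -1.
(-38, -10013 / ℚ) ramifies at {2, 19, 31, ∞}: a division algebra.

[2, 19, 31, inf]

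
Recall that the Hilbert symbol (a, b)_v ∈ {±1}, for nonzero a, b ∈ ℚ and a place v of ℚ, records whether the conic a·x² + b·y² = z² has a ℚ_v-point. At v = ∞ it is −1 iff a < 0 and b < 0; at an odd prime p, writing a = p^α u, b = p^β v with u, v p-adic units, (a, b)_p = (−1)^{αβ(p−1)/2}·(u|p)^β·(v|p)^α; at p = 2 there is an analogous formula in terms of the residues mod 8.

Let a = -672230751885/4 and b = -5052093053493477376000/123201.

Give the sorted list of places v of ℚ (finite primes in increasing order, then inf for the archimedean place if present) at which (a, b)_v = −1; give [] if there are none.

Mod squares: a ≡ -54285, b ≡ -385. Check v ∈ {∞, 2, 3, 5, 7, 11, 13, 17, 23, 47}.
v=13: a=13^0·(≡12), b=13^-2·(≡8) mod 13; (12|13)=+1, (8|13)=-1; (−1)^{0·-2·6}·(+1)^-2·(-1)^0 = +1.
v=23: a=23^2·(≡12), b=23^2·(≡2) mod 23; (12|23)=+1, (2|23)=+1; (−1)^{2·2·11}·(+1)^2·(+1)^2 = +1.
v=47: a=47^1·(≡39), b=47^2·(≡19) mod 47; (39|47)=-1, (19|47)=-1; (−1)^{1·2·23}·(-1)^2·(-1)^1 = -1.
v=3: a=3^5·(≡1), b=3^-6·(≡2) mod 3; (1|3)=+1, (2|3)=-1; (−1)^{5·-6·1}·(+1)^-6·(-1)^5 = -1.
v=∞: -54285 < 0 and -385 < 0  ⇒  (a,b)_∞ = -1.
v=17: a=17^2·(≡8), b=17^2·(≡3) mod 17; (8|17)=+1, (3|17)=-1; (−1)^{2·2·8}·(+1)^2·(-1)^2 = +1.
v=5: a=5^1·(≡2), b=5^3·(≡2) mod 5; (2|5)=-1, (2|5)=-1; (−1)^{1·3·2}·(-1)^3·(-1)^1 = +1.
v=11: a=11^1·(≡1), b=11^3·(≡1) mod 11; (1|11)=+1, (1|11)=+1; (−1)^{1·3·5}·(+1)^3·(+1)^1 = -1.
v=2: v_2(a)=-2, v_2(b)=18; units ≡ 3, 7 (mod 8); ε·ε+αω+βω = 1·1+-2·0+18·1 ≡ 1  ⇒  (a,b)_2 = -1.
v=7: a=7^1·(≡1), b=7^3·(≡4) mod 7; (1|7)=+1, (4|7)=+1; (−1)^{1·3·3}·(+1)^3·(+1)^1 = -1.
|Ram(-54285, -385)| = 6, even; anisotropic at {2, 3, 7, 11, 47, ∞}.

[2, 3, 7, 11, 47, inf]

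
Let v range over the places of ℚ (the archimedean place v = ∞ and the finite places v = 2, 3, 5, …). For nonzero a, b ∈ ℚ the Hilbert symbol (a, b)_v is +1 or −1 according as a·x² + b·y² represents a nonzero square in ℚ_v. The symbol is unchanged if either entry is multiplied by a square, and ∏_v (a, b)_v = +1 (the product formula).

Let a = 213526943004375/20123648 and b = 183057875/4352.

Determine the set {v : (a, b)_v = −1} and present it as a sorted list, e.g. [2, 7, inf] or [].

Mod squares: a ≡ 4199, b ≡ 20995. Check v ∈ {∞, 2, 3, 5, 7, 11, 13, 17, 19, 23}.
v=2: v_2(a)=-12, v_2(b)=-8; units ≡ 7, 3 (mod 8); ε·ε+αω+βω = 1·1+-12·1+-8·0 ≡ 1  ⇒  (a,b)_2 = -1.
v=19: a=19^1·(≡12), b=19^1·(≡10) mod 19; (12|19)=-1, (10|19)=-1; (−1)^{1·1·9}·(-1)^1·(-1)^1 = -1.
v=5: a=5^4·(≡4), b=5^3·(≡4) mod 5; (4|5)=+1, (4|5)=+1; (−1)^{4·3·2}·(+1)^3·(+1)^4 = +1.
v=7: a=7^4·(≡6), b=7^2·(≡2) mod 7; (6|7)=-1, (2|7)=+1; (−1)^{4·2·3}·(-1)^2·(+1)^4 = +1.
v=3: a=3^2·(≡2), b=3^0·(≡1) mod 3; (2|3)=-1, (1|3)=+1; (−1)^{2·0·1}·(-1)^0·(+1)^2 = +1.
v=11: a=11^2·(≡10), b=11^2·(≡8) mod 11; (10|11)=-1, (8|11)=-1; (−1)^{2·2·5}·(-1)^2·(-1)^2 = +1.
v=17: a=17^-3·(≡16), b=17^-1·(≡5) mod 17; (16|17)=+1, (5|17)=-1; (−1)^{-3·-1·8}·(+1)^-1·(-1)^-3 = -1.
v=∞: 4199 > 0 and 20995 > 0  ⇒  (a,b)_∞ = +1.
v=23: a=23^2·(≡4), b=23^0·(≡14) mod 23; (4|23)=+1, (14|23)=-1; (−1)^{2·0·11}·(+1)^0·(-1)^2 = +1.
v=13: a=13^1·(≡2), b=13^1·(≡10) mod 13; (2|13)=-1, (10|13)=+1; (−1)^{1·1·6}·(-1)^1·(+1)^1 = -1.
Ram(4199, 20995) = {2, 13, 17, 19}; no ℚ_2-point on the conic.

[2, 13, 17, 19]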